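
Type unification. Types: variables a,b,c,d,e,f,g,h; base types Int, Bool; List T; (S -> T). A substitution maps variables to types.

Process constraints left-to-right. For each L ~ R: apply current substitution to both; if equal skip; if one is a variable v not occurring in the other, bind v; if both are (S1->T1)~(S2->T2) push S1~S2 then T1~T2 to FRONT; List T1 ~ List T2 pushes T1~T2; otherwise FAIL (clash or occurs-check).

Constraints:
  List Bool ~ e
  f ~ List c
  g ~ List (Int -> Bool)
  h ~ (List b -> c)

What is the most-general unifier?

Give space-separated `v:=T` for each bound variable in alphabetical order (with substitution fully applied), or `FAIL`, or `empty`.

Answer: e:=List Bool f:=List c g:=List (Int -> Bool) h:=(List b -> c)

Derivation:
step 1: unify List Bool ~ e  [subst: {-} | 3 pending]
  bind e := List Bool
step 2: unify f ~ List c  [subst: {e:=List Bool} | 2 pending]
  bind f := List c
step 3: unify g ~ List (Int -> Bool)  [subst: {e:=List Bool, f:=List c} | 1 pending]
  bind g := List (Int -> Bool)
step 4: unify h ~ (List b -> c)  [subst: {e:=List Bool, f:=List c, g:=List (Int -> Bool)} | 0 pending]
  bind h := (List b -> c)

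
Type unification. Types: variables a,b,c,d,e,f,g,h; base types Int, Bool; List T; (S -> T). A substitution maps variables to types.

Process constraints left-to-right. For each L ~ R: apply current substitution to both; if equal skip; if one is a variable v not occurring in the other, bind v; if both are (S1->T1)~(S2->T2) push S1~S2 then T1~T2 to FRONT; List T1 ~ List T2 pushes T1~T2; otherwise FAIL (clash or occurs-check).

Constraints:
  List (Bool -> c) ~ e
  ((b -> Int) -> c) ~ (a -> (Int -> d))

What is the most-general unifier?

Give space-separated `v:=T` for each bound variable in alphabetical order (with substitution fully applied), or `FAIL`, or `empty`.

Answer: a:=(b -> Int) c:=(Int -> d) e:=List (Bool -> (Int -> d))

Derivation:
step 1: unify List (Bool -> c) ~ e  [subst: {-} | 1 pending]
  bind e := List (Bool -> c)
step 2: unify ((b -> Int) -> c) ~ (a -> (Int -> d))  [subst: {e:=List (Bool -> c)} | 0 pending]
  -> decompose arrow: push (b -> Int)~a, c~(Int -> d)
step 3: unify (b -> Int) ~ a  [subst: {e:=List (Bool -> c)} | 1 pending]
  bind a := (b -> Int)
step 4: unify c ~ (Int -> d)  [subst: {e:=List (Bool -> c), a:=(b -> Int)} | 0 pending]
  bind c := (Int -> d)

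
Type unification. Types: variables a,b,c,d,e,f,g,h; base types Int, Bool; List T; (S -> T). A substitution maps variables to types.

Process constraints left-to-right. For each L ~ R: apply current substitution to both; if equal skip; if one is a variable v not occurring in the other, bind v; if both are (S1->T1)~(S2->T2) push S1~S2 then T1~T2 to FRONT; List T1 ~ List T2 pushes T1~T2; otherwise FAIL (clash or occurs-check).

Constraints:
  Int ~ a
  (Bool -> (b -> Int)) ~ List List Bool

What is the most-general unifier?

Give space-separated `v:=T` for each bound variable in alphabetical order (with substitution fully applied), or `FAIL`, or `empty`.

Answer: FAIL

Derivation:
step 1: unify Int ~ a  [subst: {-} | 1 pending]
  bind a := Int
step 2: unify (Bool -> (b -> Int)) ~ List List Bool  [subst: {a:=Int} | 0 pending]
  clash: (Bool -> (b -> Int)) vs List List Bool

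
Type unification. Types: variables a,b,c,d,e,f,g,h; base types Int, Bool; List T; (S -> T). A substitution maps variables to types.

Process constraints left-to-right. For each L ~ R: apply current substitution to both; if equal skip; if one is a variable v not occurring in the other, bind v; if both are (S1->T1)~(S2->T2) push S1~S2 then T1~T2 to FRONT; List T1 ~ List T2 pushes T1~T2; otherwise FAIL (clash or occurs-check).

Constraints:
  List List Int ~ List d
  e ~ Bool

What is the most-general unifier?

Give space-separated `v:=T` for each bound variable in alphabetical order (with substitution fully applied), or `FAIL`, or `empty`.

Answer: d:=List Int e:=Bool

Derivation:
step 1: unify List List Int ~ List d  [subst: {-} | 1 pending]
  -> decompose List: push List Int~d
step 2: unify List Int ~ d  [subst: {-} | 1 pending]
  bind d := List Int
step 3: unify e ~ Bool  [subst: {d:=List Int} | 0 pending]
  bind e := Bool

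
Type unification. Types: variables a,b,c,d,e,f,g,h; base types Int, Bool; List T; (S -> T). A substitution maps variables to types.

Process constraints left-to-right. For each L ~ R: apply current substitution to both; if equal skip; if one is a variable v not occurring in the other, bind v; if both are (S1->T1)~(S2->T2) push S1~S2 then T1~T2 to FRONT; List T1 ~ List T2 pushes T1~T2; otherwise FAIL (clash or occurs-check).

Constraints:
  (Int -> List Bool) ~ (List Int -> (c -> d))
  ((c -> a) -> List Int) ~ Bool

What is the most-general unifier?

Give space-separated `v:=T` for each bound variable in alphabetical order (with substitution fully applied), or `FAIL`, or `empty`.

step 1: unify (Int -> List Bool) ~ (List Int -> (c -> d))  [subst: {-} | 1 pending]
  -> decompose arrow: push Int~List Int, List Bool~(c -> d)
step 2: unify Int ~ List Int  [subst: {-} | 2 pending]
  clash: Int vs List Int

Answer: FAIL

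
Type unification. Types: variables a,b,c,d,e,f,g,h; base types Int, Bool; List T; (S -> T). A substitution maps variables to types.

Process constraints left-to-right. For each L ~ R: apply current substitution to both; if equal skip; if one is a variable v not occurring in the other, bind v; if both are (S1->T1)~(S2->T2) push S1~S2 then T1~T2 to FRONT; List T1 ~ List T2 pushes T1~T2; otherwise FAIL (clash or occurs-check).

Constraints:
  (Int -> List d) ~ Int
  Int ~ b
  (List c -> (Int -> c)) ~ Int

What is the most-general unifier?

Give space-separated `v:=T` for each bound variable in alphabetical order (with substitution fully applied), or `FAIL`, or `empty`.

step 1: unify (Int -> List d) ~ Int  [subst: {-} | 2 pending]
  clash: (Int -> List d) vs Int

Answer: FAIL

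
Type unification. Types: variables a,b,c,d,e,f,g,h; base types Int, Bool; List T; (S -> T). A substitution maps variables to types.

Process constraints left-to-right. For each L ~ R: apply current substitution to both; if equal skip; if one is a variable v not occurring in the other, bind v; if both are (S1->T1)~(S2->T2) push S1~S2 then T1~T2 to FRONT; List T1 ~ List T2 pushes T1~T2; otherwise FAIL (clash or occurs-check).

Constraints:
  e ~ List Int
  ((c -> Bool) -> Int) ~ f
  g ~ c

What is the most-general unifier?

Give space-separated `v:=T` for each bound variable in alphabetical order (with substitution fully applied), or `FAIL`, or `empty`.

step 1: unify e ~ List Int  [subst: {-} | 2 pending]
  bind e := List Int
step 2: unify ((c -> Bool) -> Int) ~ f  [subst: {e:=List Int} | 1 pending]
  bind f := ((c -> Bool) -> Int)
step 3: unify g ~ c  [subst: {e:=List Int, f:=((c -> Bool) -> Int)} | 0 pending]
  bind g := c

Answer: e:=List Int f:=((c -> Bool) -> Int) g:=c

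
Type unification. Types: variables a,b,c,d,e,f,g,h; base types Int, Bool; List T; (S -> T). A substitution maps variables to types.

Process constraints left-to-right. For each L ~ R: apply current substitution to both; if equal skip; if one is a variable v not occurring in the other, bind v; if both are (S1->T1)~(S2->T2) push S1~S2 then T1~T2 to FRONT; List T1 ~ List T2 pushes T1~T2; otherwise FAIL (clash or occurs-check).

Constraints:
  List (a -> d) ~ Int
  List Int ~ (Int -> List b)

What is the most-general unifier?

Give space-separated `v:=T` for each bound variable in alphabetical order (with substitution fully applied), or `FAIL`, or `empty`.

step 1: unify List (a -> d) ~ Int  [subst: {-} | 1 pending]
  clash: List (a -> d) vs Int

Answer: FAIL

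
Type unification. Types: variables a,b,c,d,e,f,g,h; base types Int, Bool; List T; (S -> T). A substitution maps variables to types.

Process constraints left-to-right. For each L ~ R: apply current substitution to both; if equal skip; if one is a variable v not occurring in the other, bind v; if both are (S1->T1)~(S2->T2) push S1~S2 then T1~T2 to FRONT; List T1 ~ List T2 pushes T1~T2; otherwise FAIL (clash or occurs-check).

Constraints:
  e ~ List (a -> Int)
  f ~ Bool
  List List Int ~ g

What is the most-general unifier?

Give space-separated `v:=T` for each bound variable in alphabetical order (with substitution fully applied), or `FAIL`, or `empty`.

step 1: unify e ~ List (a -> Int)  [subst: {-} | 2 pending]
  bind e := List (a -> Int)
step 2: unify f ~ Bool  [subst: {e:=List (a -> Int)} | 1 pending]
  bind f := Bool
step 3: unify List List Int ~ g  [subst: {e:=List (a -> Int), f:=Bool} | 0 pending]
  bind g := List List Int

Answer: e:=List (a -> Int) f:=Bool g:=List List Int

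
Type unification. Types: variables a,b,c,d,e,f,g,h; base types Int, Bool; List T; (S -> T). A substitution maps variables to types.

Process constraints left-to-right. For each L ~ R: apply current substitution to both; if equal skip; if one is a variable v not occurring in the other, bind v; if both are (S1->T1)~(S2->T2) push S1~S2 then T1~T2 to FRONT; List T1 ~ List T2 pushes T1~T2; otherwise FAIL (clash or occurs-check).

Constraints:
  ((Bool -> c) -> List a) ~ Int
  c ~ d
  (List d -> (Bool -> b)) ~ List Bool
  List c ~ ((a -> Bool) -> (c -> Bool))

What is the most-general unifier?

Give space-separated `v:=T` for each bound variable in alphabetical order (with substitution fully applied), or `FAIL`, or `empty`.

step 1: unify ((Bool -> c) -> List a) ~ Int  [subst: {-} | 3 pending]
  clash: ((Bool -> c) -> List a) vs Int

Answer: FAIL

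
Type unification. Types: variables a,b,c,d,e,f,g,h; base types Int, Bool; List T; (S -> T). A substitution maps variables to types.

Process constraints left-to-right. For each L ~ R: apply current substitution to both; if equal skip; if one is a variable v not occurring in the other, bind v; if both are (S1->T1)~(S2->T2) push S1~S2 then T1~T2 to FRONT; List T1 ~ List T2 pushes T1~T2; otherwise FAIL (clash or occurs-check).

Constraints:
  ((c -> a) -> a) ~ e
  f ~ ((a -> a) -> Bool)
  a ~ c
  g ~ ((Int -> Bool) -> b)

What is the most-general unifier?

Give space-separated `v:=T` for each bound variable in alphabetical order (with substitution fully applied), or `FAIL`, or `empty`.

Answer: a:=c e:=((c -> c) -> c) f:=((c -> c) -> Bool) g:=((Int -> Bool) -> b)

Derivation:
step 1: unify ((c -> a) -> a) ~ e  [subst: {-} | 3 pending]
  bind e := ((c -> a) -> a)
step 2: unify f ~ ((a -> a) -> Bool)  [subst: {e:=((c -> a) -> a)} | 2 pending]
  bind f := ((a -> a) -> Bool)
step 3: unify a ~ c  [subst: {e:=((c -> a) -> a), f:=((a -> a) -> Bool)} | 1 pending]
  bind a := c
step 4: unify g ~ ((Int -> Bool) -> b)  [subst: {e:=((c -> a) -> a), f:=((a -> a) -> Bool), a:=c} | 0 pending]
  bind g := ((Int -> Bool) -> b)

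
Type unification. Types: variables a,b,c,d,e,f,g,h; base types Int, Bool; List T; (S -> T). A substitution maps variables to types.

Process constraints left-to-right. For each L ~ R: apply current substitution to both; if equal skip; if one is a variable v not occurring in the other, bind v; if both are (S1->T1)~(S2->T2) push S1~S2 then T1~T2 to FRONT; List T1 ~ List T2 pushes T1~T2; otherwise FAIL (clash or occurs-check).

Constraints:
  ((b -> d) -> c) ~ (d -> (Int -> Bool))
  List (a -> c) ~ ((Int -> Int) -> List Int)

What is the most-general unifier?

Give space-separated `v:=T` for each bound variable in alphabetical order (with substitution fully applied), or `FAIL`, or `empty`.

Answer: FAIL

Derivation:
step 1: unify ((b -> d) -> c) ~ (d -> (Int -> Bool))  [subst: {-} | 1 pending]
  -> decompose arrow: push (b -> d)~d, c~(Int -> Bool)
step 2: unify (b -> d) ~ d  [subst: {-} | 2 pending]
  occurs-check fail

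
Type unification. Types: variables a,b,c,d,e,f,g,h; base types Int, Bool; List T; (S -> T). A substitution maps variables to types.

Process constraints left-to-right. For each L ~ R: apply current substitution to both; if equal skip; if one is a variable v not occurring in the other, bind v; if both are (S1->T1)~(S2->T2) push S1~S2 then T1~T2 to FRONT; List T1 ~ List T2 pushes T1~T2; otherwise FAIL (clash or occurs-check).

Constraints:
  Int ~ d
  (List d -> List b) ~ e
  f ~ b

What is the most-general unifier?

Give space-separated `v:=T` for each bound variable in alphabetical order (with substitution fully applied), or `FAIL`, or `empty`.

step 1: unify Int ~ d  [subst: {-} | 2 pending]
  bind d := Int
step 2: unify (List Int -> List b) ~ e  [subst: {d:=Int} | 1 pending]
  bind e := (List Int -> List b)
step 3: unify f ~ b  [subst: {d:=Int, e:=(List Int -> List b)} | 0 pending]
  bind f := b

Answer: d:=Int e:=(List Int -> List b) f:=b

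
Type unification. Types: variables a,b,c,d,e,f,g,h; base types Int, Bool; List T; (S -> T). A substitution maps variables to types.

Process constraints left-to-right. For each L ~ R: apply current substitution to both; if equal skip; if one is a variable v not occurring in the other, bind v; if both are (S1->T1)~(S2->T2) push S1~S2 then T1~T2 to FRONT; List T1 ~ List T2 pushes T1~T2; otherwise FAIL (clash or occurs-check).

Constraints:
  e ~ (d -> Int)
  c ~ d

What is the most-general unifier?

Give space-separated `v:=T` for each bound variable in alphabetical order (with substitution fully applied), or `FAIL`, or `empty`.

Answer: c:=d e:=(d -> Int)

Derivation:
step 1: unify e ~ (d -> Int)  [subst: {-} | 1 pending]
  bind e := (d -> Int)
step 2: unify c ~ d  [subst: {e:=(d -> Int)} | 0 pending]
  bind c := d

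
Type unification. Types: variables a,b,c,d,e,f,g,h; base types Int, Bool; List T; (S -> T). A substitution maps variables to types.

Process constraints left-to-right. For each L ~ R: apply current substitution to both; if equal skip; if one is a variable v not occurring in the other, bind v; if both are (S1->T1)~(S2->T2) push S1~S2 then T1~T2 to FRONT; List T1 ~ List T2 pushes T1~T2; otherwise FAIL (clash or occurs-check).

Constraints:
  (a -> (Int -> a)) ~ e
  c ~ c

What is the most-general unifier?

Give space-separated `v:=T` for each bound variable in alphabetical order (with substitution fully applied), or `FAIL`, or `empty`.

step 1: unify (a -> (Int -> a)) ~ e  [subst: {-} | 1 pending]
  bind e := (a -> (Int -> a))
step 2: unify c ~ c  [subst: {e:=(a -> (Int -> a))} | 0 pending]
  -> identical, skip

Answer: e:=(a -> (Int -> a))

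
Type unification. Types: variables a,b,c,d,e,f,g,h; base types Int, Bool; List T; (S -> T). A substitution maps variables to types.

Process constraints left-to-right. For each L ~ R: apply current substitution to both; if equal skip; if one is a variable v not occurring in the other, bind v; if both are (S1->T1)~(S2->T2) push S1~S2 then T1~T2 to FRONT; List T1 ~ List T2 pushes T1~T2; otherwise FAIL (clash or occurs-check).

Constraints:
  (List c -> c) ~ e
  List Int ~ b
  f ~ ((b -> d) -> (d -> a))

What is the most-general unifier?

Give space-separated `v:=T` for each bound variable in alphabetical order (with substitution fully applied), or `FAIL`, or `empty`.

step 1: unify (List c -> c) ~ e  [subst: {-} | 2 pending]
  bind e := (List c -> c)
step 2: unify List Int ~ b  [subst: {e:=(List c -> c)} | 1 pending]
  bind b := List Int
step 3: unify f ~ ((List Int -> d) -> (d -> a))  [subst: {e:=(List c -> c), b:=List Int} | 0 pending]
  bind f := ((List Int -> d) -> (d -> a))

Answer: b:=List Int e:=(List c -> c) f:=((List Int -> d) -> (d -> a))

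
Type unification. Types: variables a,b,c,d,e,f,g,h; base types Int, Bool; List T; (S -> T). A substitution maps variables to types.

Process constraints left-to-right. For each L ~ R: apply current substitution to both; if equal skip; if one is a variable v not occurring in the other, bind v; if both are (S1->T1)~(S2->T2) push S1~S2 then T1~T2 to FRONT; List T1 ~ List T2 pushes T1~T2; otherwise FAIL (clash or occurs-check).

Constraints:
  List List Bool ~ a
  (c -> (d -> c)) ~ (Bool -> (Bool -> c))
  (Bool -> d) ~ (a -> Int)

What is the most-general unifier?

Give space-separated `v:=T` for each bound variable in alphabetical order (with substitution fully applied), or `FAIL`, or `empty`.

Answer: FAIL

Derivation:
step 1: unify List List Bool ~ a  [subst: {-} | 2 pending]
  bind a := List List Bool
step 2: unify (c -> (d -> c)) ~ (Bool -> (Bool -> c))  [subst: {a:=List List Bool} | 1 pending]
  -> decompose arrow: push c~Bool, (d -> c)~(Bool -> c)
step 3: unify c ~ Bool  [subst: {a:=List List Bool} | 2 pending]
  bind c := Bool
step 4: unify (d -> Bool) ~ (Bool -> Bool)  [subst: {a:=List List Bool, c:=Bool} | 1 pending]
  -> decompose arrow: push d~Bool, Bool~Bool
step 5: unify d ~ Bool  [subst: {a:=List List Bool, c:=Bool} | 2 pending]
  bind d := Bool
step 6: unify Bool ~ Bool  [subst: {a:=List List Bool, c:=Bool, d:=Bool} | 1 pending]
  -> identical, skip
step 7: unify (Bool -> Bool) ~ (List List Bool -> Int)  [subst: {a:=List List Bool, c:=Bool, d:=Bool} | 0 pending]
  -> decompose arrow: push Bool~List List Bool, Bool~Int
step 8: unify Bool ~ List List Bool  [subst: {a:=List List Bool, c:=Bool, d:=Bool} | 1 pending]
  clash: Bool vs List List Bool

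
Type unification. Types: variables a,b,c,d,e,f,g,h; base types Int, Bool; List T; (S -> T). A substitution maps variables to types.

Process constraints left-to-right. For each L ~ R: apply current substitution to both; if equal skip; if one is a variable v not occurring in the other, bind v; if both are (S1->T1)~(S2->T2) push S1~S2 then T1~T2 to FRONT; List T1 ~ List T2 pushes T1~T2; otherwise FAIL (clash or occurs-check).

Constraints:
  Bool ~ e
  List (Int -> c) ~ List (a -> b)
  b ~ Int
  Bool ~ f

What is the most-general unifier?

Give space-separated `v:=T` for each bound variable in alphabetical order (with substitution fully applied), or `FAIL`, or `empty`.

step 1: unify Bool ~ e  [subst: {-} | 3 pending]
  bind e := Bool
step 2: unify List (Int -> c) ~ List (a -> b)  [subst: {e:=Bool} | 2 pending]
  -> decompose List: push (Int -> c)~(a -> b)
step 3: unify (Int -> c) ~ (a -> b)  [subst: {e:=Bool} | 2 pending]
  -> decompose arrow: push Int~a, c~b
step 4: unify Int ~ a  [subst: {e:=Bool} | 3 pending]
  bind a := Int
step 5: unify c ~ b  [subst: {e:=Bool, a:=Int} | 2 pending]
  bind c := b
step 6: unify b ~ Int  [subst: {e:=Bool, a:=Int, c:=b} | 1 pending]
  bind b := Int
step 7: unify Bool ~ f  [subst: {e:=Bool, a:=Int, c:=b, b:=Int} | 0 pending]
  bind f := Bool

Answer: a:=Int b:=Int c:=Int e:=Bool f:=Bool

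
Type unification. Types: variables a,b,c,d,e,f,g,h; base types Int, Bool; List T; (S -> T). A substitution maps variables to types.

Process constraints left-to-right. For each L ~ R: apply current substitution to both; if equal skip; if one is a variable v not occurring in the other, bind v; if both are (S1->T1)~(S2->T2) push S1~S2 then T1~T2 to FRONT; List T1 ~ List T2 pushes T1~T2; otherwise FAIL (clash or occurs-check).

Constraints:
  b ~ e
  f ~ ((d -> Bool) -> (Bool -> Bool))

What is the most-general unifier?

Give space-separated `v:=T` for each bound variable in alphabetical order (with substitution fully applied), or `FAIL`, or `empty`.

Answer: b:=e f:=((d -> Bool) -> (Bool -> Bool))

Derivation:
step 1: unify b ~ e  [subst: {-} | 1 pending]
  bind b := e
step 2: unify f ~ ((d -> Bool) -> (Bool -> Bool))  [subst: {b:=e} | 0 pending]
  bind f := ((d -> Bool) -> (Bool -> Bool))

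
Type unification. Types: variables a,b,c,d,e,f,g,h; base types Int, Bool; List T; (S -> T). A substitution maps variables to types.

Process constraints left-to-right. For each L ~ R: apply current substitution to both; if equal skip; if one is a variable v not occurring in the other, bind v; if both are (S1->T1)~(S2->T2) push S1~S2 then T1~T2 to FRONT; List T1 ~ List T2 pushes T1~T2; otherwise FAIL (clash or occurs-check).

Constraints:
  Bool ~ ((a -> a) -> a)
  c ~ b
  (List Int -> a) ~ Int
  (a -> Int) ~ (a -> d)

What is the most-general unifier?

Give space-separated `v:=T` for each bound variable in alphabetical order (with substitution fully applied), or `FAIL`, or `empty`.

step 1: unify Bool ~ ((a -> a) -> a)  [subst: {-} | 3 pending]
  clash: Bool vs ((a -> a) -> a)

Answer: FAIL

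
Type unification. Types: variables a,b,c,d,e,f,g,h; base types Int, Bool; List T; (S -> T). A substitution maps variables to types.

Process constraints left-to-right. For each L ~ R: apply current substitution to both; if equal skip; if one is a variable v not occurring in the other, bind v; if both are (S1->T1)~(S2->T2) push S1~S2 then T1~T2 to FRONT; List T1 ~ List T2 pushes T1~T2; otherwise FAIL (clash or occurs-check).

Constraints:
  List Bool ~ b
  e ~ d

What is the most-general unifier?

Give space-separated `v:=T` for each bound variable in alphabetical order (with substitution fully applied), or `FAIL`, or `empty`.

step 1: unify List Bool ~ b  [subst: {-} | 1 pending]
  bind b := List Bool
step 2: unify e ~ d  [subst: {b:=List Bool} | 0 pending]
  bind e := d

Answer: b:=List Bool e:=d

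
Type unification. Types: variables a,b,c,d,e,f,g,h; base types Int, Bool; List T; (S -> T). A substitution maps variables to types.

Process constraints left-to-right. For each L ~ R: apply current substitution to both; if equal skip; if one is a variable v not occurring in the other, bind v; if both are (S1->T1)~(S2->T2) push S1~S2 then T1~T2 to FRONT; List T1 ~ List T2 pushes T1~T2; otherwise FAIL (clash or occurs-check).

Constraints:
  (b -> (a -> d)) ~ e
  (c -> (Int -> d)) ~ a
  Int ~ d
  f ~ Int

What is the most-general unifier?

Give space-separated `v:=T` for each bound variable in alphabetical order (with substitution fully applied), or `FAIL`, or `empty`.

Answer: a:=(c -> (Int -> Int)) d:=Int e:=(b -> ((c -> (Int -> Int)) -> Int)) f:=Int

Derivation:
step 1: unify (b -> (a -> d)) ~ e  [subst: {-} | 3 pending]
  bind e := (b -> (a -> d))
step 2: unify (c -> (Int -> d)) ~ a  [subst: {e:=(b -> (a -> d))} | 2 pending]
  bind a := (c -> (Int -> d))
step 3: unify Int ~ d  [subst: {e:=(b -> (a -> d)), a:=(c -> (Int -> d))} | 1 pending]
  bind d := Int
step 4: unify f ~ Int  [subst: {e:=(b -> (a -> d)), a:=(c -> (Int -> d)), d:=Int} | 0 pending]
  bind f := Int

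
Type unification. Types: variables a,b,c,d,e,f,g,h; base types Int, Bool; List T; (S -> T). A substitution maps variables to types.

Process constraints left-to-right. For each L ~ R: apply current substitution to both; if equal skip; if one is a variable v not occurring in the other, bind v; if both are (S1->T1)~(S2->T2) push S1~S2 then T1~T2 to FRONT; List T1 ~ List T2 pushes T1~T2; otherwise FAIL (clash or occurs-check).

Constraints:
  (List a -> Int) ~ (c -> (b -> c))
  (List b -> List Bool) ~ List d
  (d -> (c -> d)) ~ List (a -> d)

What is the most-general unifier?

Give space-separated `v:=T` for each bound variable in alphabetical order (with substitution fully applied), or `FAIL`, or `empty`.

step 1: unify (List a -> Int) ~ (c -> (b -> c))  [subst: {-} | 2 pending]
  -> decompose arrow: push List a~c, Int~(b -> c)
step 2: unify List a ~ c  [subst: {-} | 3 pending]
  bind c := List a
step 3: unify Int ~ (b -> List a)  [subst: {c:=List a} | 2 pending]
  clash: Int vs (b -> List a)

Answer: FAIL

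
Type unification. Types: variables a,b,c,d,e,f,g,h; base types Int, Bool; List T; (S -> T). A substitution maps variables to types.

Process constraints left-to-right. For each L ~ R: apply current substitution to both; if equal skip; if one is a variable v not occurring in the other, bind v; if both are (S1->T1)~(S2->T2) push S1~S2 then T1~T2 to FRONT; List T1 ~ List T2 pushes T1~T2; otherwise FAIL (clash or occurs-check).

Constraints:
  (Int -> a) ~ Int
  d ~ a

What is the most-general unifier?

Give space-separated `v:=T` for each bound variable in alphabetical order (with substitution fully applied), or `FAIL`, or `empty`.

Answer: FAIL

Derivation:
step 1: unify (Int -> a) ~ Int  [subst: {-} | 1 pending]
  clash: (Int -> a) vs Int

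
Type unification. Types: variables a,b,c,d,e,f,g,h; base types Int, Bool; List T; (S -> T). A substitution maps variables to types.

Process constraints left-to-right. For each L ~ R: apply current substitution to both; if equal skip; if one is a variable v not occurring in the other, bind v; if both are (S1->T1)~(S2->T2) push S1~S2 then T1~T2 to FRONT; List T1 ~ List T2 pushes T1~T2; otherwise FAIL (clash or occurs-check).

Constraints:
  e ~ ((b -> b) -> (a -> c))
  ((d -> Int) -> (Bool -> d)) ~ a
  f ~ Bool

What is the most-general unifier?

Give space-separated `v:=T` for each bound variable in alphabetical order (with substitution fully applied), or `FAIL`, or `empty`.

step 1: unify e ~ ((b -> b) -> (a -> c))  [subst: {-} | 2 pending]
  bind e := ((b -> b) -> (a -> c))
step 2: unify ((d -> Int) -> (Bool -> d)) ~ a  [subst: {e:=((b -> b) -> (a -> c))} | 1 pending]
  bind a := ((d -> Int) -> (Bool -> d))
step 3: unify f ~ Bool  [subst: {e:=((b -> b) -> (a -> c)), a:=((d -> Int) -> (Bool -> d))} | 0 pending]
  bind f := Bool

Answer: a:=((d -> Int) -> (Bool -> d)) e:=((b -> b) -> (((d -> Int) -> (Bool -> d)) -> c)) f:=Bool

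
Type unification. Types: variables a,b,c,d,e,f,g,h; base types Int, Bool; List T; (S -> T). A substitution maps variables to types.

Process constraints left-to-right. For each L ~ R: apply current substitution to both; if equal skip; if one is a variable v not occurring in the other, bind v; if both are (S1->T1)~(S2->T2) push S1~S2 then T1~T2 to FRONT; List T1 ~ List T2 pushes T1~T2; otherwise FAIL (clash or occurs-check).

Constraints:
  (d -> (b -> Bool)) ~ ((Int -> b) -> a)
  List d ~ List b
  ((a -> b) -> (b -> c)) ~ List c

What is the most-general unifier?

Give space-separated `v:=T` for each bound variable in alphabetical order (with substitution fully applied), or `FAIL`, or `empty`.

step 1: unify (d -> (b -> Bool)) ~ ((Int -> b) -> a)  [subst: {-} | 2 pending]
  -> decompose arrow: push d~(Int -> b), (b -> Bool)~a
step 2: unify d ~ (Int -> b)  [subst: {-} | 3 pending]
  bind d := (Int -> b)
step 3: unify (b -> Bool) ~ a  [subst: {d:=(Int -> b)} | 2 pending]
  bind a := (b -> Bool)
step 4: unify List (Int -> b) ~ List b  [subst: {d:=(Int -> b), a:=(b -> Bool)} | 1 pending]
  -> decompose List: push (Int -> b)~b
step 5: unify (Int -> b) ~ b  [subst: {d:=(Int -> b), a:=(b -> Bool)} | 1 pending]
  occurs-check fail

Answer: FAIL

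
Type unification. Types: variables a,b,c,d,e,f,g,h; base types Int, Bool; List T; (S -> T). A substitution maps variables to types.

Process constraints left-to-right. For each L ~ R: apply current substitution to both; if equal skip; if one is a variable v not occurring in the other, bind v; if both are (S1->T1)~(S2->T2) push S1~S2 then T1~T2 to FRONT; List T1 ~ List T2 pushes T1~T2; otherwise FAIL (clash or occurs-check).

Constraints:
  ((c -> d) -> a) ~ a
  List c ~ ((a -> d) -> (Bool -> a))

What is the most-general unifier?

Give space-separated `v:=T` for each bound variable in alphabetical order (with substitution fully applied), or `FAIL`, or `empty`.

step 1: unify ((c -> d) -> a) ~ a  [subst: {-} | 1 pending]
  occurs-check fail

Answer: FAIL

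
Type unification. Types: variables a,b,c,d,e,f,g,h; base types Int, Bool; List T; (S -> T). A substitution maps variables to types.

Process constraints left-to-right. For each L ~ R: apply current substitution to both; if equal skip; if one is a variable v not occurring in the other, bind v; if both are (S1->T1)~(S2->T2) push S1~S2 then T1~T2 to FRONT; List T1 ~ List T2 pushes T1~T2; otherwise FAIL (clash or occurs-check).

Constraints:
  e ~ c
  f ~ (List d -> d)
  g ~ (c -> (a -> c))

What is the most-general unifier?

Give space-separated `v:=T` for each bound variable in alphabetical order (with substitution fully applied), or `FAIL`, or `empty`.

Answer: e:=c f:=(List d -> d) g:=(c -> (a -> c))

Derivation:
step 1: unify e ~ c  [subst: {-} | 2 pending]
  bind e := c
step 2: unify f ~ (List d -> d)  [subst: {e:=c} | 1 pending]
  bind f := (List d -> d)
step 3: unify g ~ (c -> (a -> c))  [subst: {e:=c, f:=(List d -> d)} | 0 pending]
  bind g := (c -> (a -> c))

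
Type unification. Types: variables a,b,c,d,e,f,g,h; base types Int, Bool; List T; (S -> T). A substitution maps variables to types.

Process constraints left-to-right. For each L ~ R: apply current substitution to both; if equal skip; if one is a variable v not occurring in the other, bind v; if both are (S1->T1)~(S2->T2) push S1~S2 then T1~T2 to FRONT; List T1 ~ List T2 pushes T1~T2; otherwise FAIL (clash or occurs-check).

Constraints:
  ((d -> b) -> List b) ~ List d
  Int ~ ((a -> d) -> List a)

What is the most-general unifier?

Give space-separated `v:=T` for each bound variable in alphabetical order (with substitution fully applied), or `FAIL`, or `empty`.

step 1: unify ((d -> b) -> List b) ~ List d  [subst: {-} | 1 pending]
  clash: ((d -> b) -> List b) vs List d

Answer: FAIL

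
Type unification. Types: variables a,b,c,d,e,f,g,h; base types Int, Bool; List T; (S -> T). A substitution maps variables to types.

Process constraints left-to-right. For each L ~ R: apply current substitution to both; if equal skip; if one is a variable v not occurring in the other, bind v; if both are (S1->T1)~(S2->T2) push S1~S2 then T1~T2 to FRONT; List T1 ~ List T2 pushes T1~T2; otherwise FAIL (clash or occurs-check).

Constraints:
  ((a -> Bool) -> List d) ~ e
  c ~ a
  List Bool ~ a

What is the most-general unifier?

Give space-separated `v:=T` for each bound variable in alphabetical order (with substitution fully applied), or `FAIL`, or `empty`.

step 1: unify ((a -> Bool) -> List d) ~ e  [subst: {-} | 2 pending]
  bind e := ((a -> Bool) -> List d)
step 2: unify c ~ a  [subst: {e:=((a -> Bool) -> List d)} | 1 pending]
  bind c := a
step 3: unify List Bool ~ a  [subst: {e:=((a -> Bool) -> List d), c:=a} | 0 pending]
  bind a := List Bool

Answer: a:=List Bool c:=List Bool e:=((List Bool -> Bool) -> List d)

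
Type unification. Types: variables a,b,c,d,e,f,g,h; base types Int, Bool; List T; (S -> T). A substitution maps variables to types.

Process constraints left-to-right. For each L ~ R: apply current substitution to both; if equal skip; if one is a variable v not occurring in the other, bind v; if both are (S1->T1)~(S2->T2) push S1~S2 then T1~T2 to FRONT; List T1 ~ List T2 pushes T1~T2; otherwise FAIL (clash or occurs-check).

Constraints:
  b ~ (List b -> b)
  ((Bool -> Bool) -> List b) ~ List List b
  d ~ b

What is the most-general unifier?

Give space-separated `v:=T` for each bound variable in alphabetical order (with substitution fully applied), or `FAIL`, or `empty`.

Answer: FAIL

Derivation:
step 1: unify b ~ (List b -> b)  [subst: {-} | 2 pending]
  occurs-check fail: b in (List b -> b)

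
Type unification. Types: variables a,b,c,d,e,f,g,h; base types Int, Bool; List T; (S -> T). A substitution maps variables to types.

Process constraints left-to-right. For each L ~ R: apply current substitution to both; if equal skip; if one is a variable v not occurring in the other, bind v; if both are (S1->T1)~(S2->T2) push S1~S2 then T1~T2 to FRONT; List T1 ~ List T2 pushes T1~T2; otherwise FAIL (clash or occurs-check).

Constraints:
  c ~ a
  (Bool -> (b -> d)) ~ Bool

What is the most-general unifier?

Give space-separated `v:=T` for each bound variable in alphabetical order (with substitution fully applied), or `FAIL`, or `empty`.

Answer: FAIL

Derivation:
step 1: unify c ~ a  [subst: {-} | 1 pending]
  bind c := a
step 2: unify (Bool -> (b -> d)) ~ Bool  [subst: {c:=a} | 0 pending]
  clash: (Bool -> (b -> d)) vs Bool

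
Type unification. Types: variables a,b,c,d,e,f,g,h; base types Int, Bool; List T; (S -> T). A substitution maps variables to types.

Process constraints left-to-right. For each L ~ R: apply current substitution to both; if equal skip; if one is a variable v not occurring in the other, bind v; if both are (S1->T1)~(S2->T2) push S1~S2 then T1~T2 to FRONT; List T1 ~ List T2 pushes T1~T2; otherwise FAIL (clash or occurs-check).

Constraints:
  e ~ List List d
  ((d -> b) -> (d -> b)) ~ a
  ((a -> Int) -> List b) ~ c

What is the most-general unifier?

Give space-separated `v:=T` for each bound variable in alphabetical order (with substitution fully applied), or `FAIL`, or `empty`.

Answer: a:=((d -> b) -> (d -> b)) c:=((((d -> b) -> (d -> b)) -> Int) -> List b) e:=List List d

Derivation:
step 1: unify e ~ List List d  [subst: {-} | 2 pending]
  bind e := List List d
step 2: unify ((d -> b) -> (d -> b)) ~ a  [subst: {e:=List List d} | 1 pending]
  bind a := ((d -> b) -> (d -> b))
step 3: unify ((((d -> b) -> (d -> b)) -> Int) -> List b) ~ c  [subst: {e:=List List d, a:=((d -> b) -> (d -> b))} | 0 pending]
  bind c := ((((d -> b) -> (d -> b)) -> Int) -> List b)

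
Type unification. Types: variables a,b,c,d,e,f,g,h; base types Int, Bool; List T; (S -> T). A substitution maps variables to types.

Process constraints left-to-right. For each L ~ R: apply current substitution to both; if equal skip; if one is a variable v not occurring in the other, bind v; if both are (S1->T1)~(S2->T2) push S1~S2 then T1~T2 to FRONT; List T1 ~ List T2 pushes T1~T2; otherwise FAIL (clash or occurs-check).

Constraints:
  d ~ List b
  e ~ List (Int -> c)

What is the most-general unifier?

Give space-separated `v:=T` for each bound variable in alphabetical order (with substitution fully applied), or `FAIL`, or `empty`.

Answer: d:=List b e:=List (Int -> c)

Derivation:
step 1: unify d ~ List b  [subst: {-} | 1 pending]
  bind d := List b
step 2: unify e ~ List (Int -> c)  [subst: {d:=List b} | 0 pending]
  bind e := List (Int -> c)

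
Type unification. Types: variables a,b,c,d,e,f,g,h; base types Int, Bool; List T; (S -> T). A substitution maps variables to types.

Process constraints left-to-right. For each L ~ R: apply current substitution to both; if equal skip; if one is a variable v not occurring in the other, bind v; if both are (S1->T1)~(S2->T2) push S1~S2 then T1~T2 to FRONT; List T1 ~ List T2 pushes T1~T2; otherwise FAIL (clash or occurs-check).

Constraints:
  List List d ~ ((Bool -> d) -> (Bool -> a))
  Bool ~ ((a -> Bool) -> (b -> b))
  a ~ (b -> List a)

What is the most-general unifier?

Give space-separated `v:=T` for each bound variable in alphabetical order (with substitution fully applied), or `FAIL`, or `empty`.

step 1: unify List List d ~ ((Bool -> d) -> (Bool -> a))  [subst: {-} | 2 pending]
  clash: List List d vs ((Bool -> d) -> (Bool -> a))

Answer: FAIL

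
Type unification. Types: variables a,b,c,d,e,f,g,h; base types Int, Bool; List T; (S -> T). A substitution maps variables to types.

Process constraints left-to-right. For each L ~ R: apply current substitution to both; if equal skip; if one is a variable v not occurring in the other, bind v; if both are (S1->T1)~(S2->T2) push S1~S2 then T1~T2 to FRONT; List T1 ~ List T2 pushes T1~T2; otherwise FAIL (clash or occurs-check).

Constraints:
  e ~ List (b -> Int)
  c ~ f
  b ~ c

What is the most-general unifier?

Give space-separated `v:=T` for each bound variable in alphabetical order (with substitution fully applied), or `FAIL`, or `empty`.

Answer: b:=f c:=f e:=List (f -> Int)

Derivation:
step 1: unify e ~ List (b -> Int)  [subst: {-} | 2 pending]
  bind e := List (b -> Int)
step 2: unify c ~ f  [subst: {e:=List (b -> Int)} | 1 pending]
  bind c := f
step 3: unify b ~ f  [subst: {e:=List (b -> Int), c:=f} | 0 pending]
  bind b := f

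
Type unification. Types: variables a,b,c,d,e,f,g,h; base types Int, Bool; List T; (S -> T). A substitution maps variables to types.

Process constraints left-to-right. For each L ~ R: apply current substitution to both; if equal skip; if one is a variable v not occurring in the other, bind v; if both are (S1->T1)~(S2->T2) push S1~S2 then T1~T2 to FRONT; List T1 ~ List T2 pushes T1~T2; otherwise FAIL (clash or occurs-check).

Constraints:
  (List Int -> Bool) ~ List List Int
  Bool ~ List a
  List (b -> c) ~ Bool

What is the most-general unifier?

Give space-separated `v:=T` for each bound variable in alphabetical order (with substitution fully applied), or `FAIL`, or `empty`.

step 1: unify (List Int -> Bool) ~ List List Int  [subst: {-} | 2 pending]
  clash: (List Int -> Bool) vs List List Int

Answer: FAIL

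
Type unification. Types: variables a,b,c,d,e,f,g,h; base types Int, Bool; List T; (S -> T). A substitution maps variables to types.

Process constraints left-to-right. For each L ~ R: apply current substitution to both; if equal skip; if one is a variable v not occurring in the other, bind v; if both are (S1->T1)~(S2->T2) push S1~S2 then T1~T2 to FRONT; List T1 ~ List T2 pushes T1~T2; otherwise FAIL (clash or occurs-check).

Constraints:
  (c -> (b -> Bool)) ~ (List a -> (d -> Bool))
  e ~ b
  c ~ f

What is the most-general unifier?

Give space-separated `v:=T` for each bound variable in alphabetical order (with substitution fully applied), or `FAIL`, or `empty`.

step 1: unify (c -> (b -> Bool)) ~ (List a -> (d -> Bool))  [subst: {-} | 2 pending]
  -> decompose arrow: push c~List a, (b -> Bool)~(d -> Bool)
step 2: unify c ~ List a  [subst: {-} | 3 pending]
  bind c := List a
step 3: unify (b -> Bool) ~ (d -> Bool)  [subst: {c:=List a} | 2 pending]
  -> decompose arrow: push b~d, Bool~Bool
step 4: unify b ~ d  [subst: {c:=List a} | 3 pending]
  bind b := d
step 5: unify Bool ~ Bool  [subst: {c:=List a, b:=d} | 2 pending]
  -> identical, skip
step 6: unify e ~ d  [subst: {c:=List a, b:=d} | 1 pending]
  bind e := d
step 7: unify List a ~ f  [subst: {c:=List a, b:=d, e:=d} | 0 pending]
  bind f := List a

Answer: b:=d c:=List a e:=d f:=List a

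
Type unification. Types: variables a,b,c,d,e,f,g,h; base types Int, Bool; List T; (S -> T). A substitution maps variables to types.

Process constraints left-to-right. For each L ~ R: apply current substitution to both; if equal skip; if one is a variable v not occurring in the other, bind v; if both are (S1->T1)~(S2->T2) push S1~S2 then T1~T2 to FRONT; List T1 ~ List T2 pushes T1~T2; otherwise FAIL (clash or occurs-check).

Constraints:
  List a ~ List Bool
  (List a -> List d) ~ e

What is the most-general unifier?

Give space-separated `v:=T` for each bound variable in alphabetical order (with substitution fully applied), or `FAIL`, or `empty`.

step 1: unify List a ~ List Bool  [subst: {-} | 1 pending]
  -> decompose List: push a~Bool
step 2: unify a ~ Bool  [subst: {-} | 1 pending]
  bind a := Bool
step 3: unify (List Bool -> List d) ~ e  [subst: {a:=Bool} | 0 pending]
  bind e := (List Bool -> List d)

Answer: a:=Bool e:=(List Bool -> List d)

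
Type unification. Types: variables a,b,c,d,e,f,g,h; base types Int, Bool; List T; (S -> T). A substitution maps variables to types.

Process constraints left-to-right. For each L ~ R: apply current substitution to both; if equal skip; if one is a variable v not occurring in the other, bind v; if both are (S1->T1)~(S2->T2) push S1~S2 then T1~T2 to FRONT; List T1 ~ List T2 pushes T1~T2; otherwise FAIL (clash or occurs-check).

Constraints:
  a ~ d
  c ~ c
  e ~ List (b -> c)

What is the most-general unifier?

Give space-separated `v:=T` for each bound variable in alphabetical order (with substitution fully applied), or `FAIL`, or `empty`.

Answer: a:=d e:=List (b -> c)

Derivation:
step 1: unify a ~ d  [subst: {-} | 2 pending]
  bind a := d
step 2: unify c ~ c  [subst: {a:=d} | 1 pending]
  -> identical, skip
step 3: unify e ~ List (b -> c)  [subst: {a:=d} | 0 pending]
  bind e := List (b -> c)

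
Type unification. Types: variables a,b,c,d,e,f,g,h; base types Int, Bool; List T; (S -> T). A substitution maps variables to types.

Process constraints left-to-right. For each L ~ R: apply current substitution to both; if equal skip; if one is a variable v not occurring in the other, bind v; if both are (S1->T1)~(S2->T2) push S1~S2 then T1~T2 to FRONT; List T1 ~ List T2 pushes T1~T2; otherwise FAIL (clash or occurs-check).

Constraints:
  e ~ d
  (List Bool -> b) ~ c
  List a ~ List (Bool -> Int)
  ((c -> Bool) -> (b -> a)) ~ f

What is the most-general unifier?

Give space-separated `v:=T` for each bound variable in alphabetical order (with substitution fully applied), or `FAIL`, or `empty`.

step 1: unify e ~ d  [subst: {-} | 3 pending]
  bind e := d
step 2: unify (List Bool -> b) ~ c  [subst: {e:=d} | 2 pending]
  bind c := (List Bool -> b)
step 3: unify List a ~ List (Bool -> Int)  [subst: {e:=d, c:=(List Bool -> b)} | 1 pending]
  -> decompose List: push a~(Bool -> Int)
step 4: unify a ~ (Bool -> Int)  [subst: {e:=d, c:=(List Bool -> b)} | 1 pending]
  bind a := (Bool -> Int)
step 5: unify (((List Bool -> b) -> Bool) -> (b -> (Bool -> Int))) ~ f  [subst: {e:=d, c:=(List Bool -> b), a:=(Bool -> Int)} | 0 pending]
  bind f := (((List Bool -> b) -> Bool) -> (b -> (Bool -> Int)))

Answer: a:=(Bool -> Int) c:=(List Bool -> b) e:=d f:=(((List Bool -> b) -> Bool) -> (b -> (Bool -> Int)))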